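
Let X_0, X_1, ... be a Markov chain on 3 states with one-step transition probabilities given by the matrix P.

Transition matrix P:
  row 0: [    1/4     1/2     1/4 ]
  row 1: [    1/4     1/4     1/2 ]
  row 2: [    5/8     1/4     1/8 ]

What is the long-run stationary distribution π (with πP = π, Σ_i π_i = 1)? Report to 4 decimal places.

Balance equations π_j = Σ_i π_i·P[i][j]:
  π_0 = 1/4·π_0 + 1/4·π_1 + 5/8·π_2
  π_1 = 1/2·π_0 + 1/4·π_1 + 1/4·π_2
  normalize: π_0 + π_1 + π_2 = 1
Solving the linear system gives exactly π = [17/47, 16/47, 14/47].

π = [0.3617, 0.3404, 0.2979]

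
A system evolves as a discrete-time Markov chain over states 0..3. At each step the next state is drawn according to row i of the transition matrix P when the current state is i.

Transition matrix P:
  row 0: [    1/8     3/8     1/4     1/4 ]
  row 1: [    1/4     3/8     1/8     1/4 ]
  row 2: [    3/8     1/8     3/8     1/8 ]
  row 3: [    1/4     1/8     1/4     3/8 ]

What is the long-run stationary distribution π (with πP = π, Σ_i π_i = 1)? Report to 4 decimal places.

π = [0.2500, 0.2500, 0.2500, 0.2500]

Balance equations π_j = Σ_i π_i·P[i][j]:
  π_0 = 1/8·π_0 + 1/4·π_1 + 3/8·π_2 + 1/4·π_3
  π_1 = 3/8·π_0 + 3/8·π_1 + 1/8·π_2 + 1/8·π_3
  π_2 = 1/4·π_0 + 1/8·π_1 + 3/8·π_2 + 1/4·π_3
  normalize: π_0 + π_1 + π_2 + π_3 = 1
Solving the linear system gives exactly π = [1/4, 1/4, 1/4, 1/4].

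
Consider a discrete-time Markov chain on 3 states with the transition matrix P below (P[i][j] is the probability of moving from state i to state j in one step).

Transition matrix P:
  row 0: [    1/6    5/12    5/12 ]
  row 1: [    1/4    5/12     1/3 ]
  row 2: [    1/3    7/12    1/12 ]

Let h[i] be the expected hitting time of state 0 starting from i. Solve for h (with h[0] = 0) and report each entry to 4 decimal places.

h = [0.0000, 3.6735, 3.4286]

First-step conditioning: h[0] = 0; for i ≠ 0, h[i] = 1 + Σ_k P[i][k]·h[k].
  h[1] = 1 + 5/12·h[1] + 1/3·h[2]
  h[2] = 1 + 7/12·h[1] + 1/12·h[2]
Solving the 2×2 linear system over states ≠ 0 gives exactly h = [0, 180/49, 24/7] (h[0] = 0 is the target).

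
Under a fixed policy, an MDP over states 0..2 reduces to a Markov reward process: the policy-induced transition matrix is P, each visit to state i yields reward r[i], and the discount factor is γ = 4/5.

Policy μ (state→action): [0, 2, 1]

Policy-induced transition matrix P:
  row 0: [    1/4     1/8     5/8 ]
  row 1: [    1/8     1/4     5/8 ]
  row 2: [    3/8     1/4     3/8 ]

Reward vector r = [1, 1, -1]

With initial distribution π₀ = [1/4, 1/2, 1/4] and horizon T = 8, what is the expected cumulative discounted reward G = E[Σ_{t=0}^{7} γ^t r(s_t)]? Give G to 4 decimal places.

t=0: π = [0.2500, 0.5000, 0.2500], E[r] = 0.5000, γ^t·E[r] = 0.500000, running G = 0.500000
t=1: π = [0.2188, 0.2188, 0.5625], E[r] = -0.1250, γ^t·E[r] = -0.100000, running G = 0.400000
t=2: π = [0.2930, 0.2227, 0.4844], E[r] = 0.0313, γ^t·E[r] = 0.020000, running G = 0.420000
t=3: π = [0.2827, 0.2134, 0.5039], E[r] = -0.0078, γ^t·E[r] = -0.004000, running G = 0.416000
t=4: π = [0.2863, 0.2147, 0.4990], E[r] = 0.0020, γ^t·E[r] = 0.000800, running G = 0.416800
t=5: π = [0.2855, 0.2142, 0.5002], E[r] = -0.0005, γ^t·E[r] = -0.000160, running G = 0.416640
t=6: π = [0.2858, 0.2143, 0.4999], E[r] = 0.0001, γ^t·E[r] = 0.000032, running G = 0.416672
t=7: π = [0.2857, 0.2143, 0.5000], E[r] = 0.0000, γ^t·E[r] = -0.000006, running G = 0.416666

G = 0.4167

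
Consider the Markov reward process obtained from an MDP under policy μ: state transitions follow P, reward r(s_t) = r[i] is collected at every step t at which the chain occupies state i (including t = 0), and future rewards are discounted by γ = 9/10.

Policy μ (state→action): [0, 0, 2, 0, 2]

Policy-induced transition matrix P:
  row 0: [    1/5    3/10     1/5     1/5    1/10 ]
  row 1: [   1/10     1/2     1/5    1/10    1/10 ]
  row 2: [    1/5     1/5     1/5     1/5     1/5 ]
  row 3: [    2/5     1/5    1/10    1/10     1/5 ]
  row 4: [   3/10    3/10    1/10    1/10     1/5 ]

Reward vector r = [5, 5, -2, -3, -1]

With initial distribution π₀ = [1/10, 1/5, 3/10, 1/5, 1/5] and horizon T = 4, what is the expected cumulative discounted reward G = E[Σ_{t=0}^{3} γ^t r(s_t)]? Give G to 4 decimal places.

G = 4.4624

t=0: π = [0.1000, 0.2000, 0.3000, 0.2000, 0.2000], E[r] = 0.1000, γ^t·E[r] = 0.100000, running G = 0.100000
t=1: π = [0.2400, 0.2900, 0.1600, 0.1400, 0.1700], E[r] = 1.7400, γ^t·E[r] = 1.566000, running G = 1.666000
t=2: π = [0.2160, 0.3280, 0.1690, 0.1400, 0.1470], E[r] = 1.8150, γ^t·E[r] = 1.470150, running G = 3.136150
t=3: π = [0.2099, 0.3347, 0.1713, 0.1385, 0.1456], E[r] = 1.8193, γ^t·E[r] = 1.326270, running G = 4.462420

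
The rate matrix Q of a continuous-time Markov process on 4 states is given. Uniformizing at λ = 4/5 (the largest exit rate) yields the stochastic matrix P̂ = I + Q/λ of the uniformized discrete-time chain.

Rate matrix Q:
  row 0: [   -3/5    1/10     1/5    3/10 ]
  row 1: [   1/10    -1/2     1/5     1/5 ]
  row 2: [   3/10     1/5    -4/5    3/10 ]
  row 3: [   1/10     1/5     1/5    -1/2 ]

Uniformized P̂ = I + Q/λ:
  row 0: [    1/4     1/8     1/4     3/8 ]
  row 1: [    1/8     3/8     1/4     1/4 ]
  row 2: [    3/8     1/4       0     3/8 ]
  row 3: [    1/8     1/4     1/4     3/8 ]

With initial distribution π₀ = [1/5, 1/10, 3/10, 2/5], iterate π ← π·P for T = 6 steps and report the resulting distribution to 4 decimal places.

π = [0.2000, 0.2571, 0.2000, 0.3429]

t=0: π = [0.2000, 0.1000, 0.3000, 0.4000]
t=1: π = [0.2250, 0.2375, 0.1750, 0.3625]
t=2: π = [0.1969, 0.2516, 0.2063, 0.3453]
t=3: π = [0.2012, 0.2568, 0.1984, 0.3436]
t=4: π = [0.1998, 0.2570, 0.2004, 0.3429]
t=5: π = [0.2001, 0.2572, 0.1999, 0.3429]
t=6: π = [0.2000, 0.2571, 0.2000, 0.3429]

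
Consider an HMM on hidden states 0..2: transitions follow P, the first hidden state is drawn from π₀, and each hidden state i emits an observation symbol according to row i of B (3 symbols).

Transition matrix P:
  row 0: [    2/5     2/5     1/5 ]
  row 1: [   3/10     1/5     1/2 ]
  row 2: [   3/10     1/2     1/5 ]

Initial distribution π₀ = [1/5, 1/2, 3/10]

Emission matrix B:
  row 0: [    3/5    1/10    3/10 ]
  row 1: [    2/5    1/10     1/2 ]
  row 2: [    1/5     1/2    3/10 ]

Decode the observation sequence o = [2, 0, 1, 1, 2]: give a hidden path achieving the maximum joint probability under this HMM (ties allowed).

t=0: δ = [6.000e-02, 2.500e-01, 9.000e-02]  (obs o_0=2)
t=1: δ = [4.500e-02, 2.000e-02, 2.500e-02]  ψ = [1, 1, 1]  (obs o_1=0)
t=2: δ = [1.800e-03, 1.800e-03, 5.000e-03]  ψ = [0, 0, 1]  (obs o_2=1)
t=3: δ = [1.500e-04, 2.500e-04, 5.000e-04]  ψ = [2, 2, 2]  (obs o_3=1)
t=4: δ = [4.500e-05, 1.250e-04, 3.750e-05]  ψ = [2, 2, 1]  (obs o_4=2)
backtrack: best end state = 1; path = [1, 1, 2, 2, 1]

path = [1, 1, 2, 2, 1]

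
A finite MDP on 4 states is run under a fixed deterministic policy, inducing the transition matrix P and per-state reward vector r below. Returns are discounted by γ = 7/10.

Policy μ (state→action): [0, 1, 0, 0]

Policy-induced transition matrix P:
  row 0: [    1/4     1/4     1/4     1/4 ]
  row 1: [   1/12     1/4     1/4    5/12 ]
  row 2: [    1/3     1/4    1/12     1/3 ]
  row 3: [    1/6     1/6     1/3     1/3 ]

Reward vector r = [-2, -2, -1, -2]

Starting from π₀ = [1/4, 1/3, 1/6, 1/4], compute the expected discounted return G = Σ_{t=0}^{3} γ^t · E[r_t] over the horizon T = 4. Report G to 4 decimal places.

G = -4.5309

t=0: π = [0.2500, 0.3333, 0.1667, 0.2500], E[r] = -1.8333, γ^t·E[r] = -1.833333, running G = -1.833333
t=1: π = [0.1875, 0.2292, 0.2431, 0.3403], E[r] = -1.7569, γ^t·E[r] = -1.229861, running G = -3.063194
t=2: π = [0.2037, 0.2216, 0.2378, 0.3368], E[r] = -1.7622, γ^t·E[r] = -0.863455, running G = -3.926649
t=3: π = [0.2048, 0.2219, 0.2384, 0.3348], E[r] = -1.7616, γ^t·E[r] = -0.604220, running G = -4.530869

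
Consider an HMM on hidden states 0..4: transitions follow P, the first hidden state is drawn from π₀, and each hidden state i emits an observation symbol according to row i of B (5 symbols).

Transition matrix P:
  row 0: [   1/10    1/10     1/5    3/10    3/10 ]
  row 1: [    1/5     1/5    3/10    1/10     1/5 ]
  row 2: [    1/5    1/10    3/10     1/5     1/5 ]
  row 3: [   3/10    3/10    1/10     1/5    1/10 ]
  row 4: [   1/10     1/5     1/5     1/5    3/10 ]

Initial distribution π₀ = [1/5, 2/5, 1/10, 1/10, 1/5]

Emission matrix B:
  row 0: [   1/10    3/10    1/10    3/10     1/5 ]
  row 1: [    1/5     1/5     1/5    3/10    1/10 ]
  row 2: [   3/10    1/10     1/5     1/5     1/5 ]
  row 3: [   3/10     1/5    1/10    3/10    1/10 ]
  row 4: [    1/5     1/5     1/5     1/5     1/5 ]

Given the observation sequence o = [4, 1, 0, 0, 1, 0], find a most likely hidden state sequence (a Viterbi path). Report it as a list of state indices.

t=0: δ = [4.000e-02, 4.000e-02, 2.000e-02, 1.000e-02, 4.000e-02]  (obs o_0=4)
t=1: δ = [2.400e-03, 1.600e-03, 1.200e-03, 2.400e-03, 2.400e-03]  ψ = [1, 1, 1, 0, 0]  (obs o_1=1)
t=2: δ = [7.200e-05, 1.440e-04, 1.440e-04, 2.160e-04, 1.440e-04]  ψ = [3, 3, 0, 0, 0]  (obs o_2=0)
t=3: δ = [6.480e-06, 1.296e-05, 1.296e-05, 1.296e-05, 8.640e-06]  ψ = [3, 3, 1, 3, 4]  (obs o_3=0)
t=4: δ = [1.166e-06, 7.776e-07, 3.888e-07, 5.184e-07, 5.184e-07]  ψ = [3, 3, 1, 2, 1]  (obs o_4=1)
t=5: δ = [1.555e-08, 3.110e-08, 6.998e-08, 1.050e-07, 6.998e-08]  ψ = [1, 1, 0, 0, 0]  (obs o_5=0)
backtrack: best end state = 3; path = [1, 0, 3, 3, 0, 3]

path = [1, 0, 3, 3, 0, 3]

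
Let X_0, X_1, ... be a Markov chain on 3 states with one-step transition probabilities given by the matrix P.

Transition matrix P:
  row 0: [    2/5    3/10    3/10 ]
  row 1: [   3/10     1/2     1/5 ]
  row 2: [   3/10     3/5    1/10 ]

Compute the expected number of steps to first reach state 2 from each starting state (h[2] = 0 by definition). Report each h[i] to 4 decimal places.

h = [3.8095, 4.2857, 0.0000]

First-step conditioning: h[2] = 0; for i ≠ 2, h[i] = 1 + Σ_k P[i][k]·h[k].
  h[0] = 1 + 2/5·h[0] + 3/10·h[1]
  h[1] = 1 + 3/10·h[0] + 1/2·h[1]
Solving the 2×2 linear system over states ≠ 2 gives exactly h = [80/21, 30/7, 0] (h[2] = 0 is the target).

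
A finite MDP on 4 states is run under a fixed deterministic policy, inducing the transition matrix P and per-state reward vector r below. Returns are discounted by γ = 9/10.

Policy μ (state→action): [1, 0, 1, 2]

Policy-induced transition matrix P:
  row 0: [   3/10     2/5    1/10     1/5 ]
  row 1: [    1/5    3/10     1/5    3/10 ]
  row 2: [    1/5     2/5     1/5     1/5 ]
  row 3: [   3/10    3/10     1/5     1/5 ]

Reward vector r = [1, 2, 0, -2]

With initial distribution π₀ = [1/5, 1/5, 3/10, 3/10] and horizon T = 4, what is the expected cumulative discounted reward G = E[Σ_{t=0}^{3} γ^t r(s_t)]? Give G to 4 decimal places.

G = 1.1723

t=0: π = [0.2000, 0.2000, 0.3000, 0.3000], E[r] = 0.0000, γ^t·E[r] = 0.000000, running G = 0.000000
t=1: π = [0.2500, 0.3500, 0.1800, 0.2200], E[r] = 0.5100, γ^t·E[r] = 0.459000, running G = 0.459000
t=2: π = [0.2470, 0.3430, 0.1750, 0.2350], E[r] = 0.4630, γ^t·E[r] = 0.375030, running G = 0.834030
t=3: π = [0.2482, 0.3422, 0.1753, 0.2343], E[r] = 0.4640, γ^t·E[r] = 0.338256, running G = 1.172286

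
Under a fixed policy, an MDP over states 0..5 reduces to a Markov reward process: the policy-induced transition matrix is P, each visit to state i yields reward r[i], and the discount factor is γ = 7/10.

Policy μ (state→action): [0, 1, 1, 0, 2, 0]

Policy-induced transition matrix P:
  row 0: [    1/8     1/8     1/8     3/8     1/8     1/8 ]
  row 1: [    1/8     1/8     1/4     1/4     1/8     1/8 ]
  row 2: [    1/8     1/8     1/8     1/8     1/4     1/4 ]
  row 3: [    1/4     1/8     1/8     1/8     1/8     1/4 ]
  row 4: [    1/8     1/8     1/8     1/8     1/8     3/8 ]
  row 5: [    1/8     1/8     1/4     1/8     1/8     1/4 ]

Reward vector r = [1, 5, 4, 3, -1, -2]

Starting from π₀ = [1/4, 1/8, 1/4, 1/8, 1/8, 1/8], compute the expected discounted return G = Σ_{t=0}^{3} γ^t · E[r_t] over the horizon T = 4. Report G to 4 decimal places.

G = 3.9958

t=0: π = [0.2500, 0.1250, 0.2500, 0.1250, 0.1250, 0.1250], E[r] = 1.8750, γ^t·E[r] = 1.875000, running G = 1.875000
t=1: π = [0.1406, 0.1250, 0.1563, 0.2031, 0.1563, 0.2188], E[r] = 1.4063, γ^t·E[r] = 0.984375, running G = 2.859375
t=2: π = [0.1504, 0.1250, 0.1680, 0.1758, 0.1445, 0.2363], E[r] = 1.3574, γ^t·E[r] = 0.665137, running G = 3.524512
t=3: π = [0.1470, 0.1250, 0.1702, 0.1782, 0.1460, 0.2336], E[r] = 1.3740, γ^t·E[r] = 0.471290, running G = 3.995802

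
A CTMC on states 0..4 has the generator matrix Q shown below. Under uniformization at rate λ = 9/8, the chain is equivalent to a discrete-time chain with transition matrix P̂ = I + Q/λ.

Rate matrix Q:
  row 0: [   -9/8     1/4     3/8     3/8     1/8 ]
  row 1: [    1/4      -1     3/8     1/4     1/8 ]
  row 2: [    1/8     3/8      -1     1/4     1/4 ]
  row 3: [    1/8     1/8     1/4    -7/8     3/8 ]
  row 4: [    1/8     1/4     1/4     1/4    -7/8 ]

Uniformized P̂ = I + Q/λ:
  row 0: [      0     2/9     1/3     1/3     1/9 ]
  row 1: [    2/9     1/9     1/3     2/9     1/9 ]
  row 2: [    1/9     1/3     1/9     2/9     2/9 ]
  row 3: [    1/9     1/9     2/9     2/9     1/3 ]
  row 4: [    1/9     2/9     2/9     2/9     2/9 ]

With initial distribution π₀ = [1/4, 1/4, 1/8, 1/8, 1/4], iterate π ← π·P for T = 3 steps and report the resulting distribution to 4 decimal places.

π = [0.1202, 0.1989, 0.2329, 0.2356, 0.2124]

t=0: π = [0.2500, 0.2500, 0.1250, 0.1250, 0.2500]
t=1: π = [0.1111, 0.1944, 0.2639, 0.2500, 0.1806]
t=2: π = [0.1204, 0.2022, 0.2269, 0.2346, 0.2160]
t=3: π = [0.1202, 0.1989, 0.2329, 0.2356, 0.2124]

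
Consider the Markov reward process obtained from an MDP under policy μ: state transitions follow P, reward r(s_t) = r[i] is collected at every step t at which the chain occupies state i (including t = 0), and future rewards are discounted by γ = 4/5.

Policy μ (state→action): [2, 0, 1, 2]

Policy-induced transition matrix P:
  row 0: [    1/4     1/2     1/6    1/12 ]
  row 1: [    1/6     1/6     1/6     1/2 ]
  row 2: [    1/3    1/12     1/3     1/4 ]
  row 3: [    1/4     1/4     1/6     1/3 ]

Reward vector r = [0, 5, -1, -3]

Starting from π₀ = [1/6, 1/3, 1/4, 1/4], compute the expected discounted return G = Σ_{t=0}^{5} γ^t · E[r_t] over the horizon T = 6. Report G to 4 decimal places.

G = 0.9778

t=0: π = [0.1667, 0.3333, 0.2500, 0.2500], E[r] = 0.6667, γ^t·E[r] = 0.666667, running G = 0.666667
t=1: π = [0.2431, 0.2222, 0.2083, 0.3264], E[r] = -0.0764, γ^t·E[r] = -0.061111, running G = 0.605556
t=2: π = [0.2488, 0.2575, 0.2014, 0.2922], E[r] = 0.2095, γ^t·E[r] = 0.134074, running G = 0.739630
t=3: π = [0.2453, 0.2572, 0.2002, 0.2973], E[r] = 0.1939, γ^t·E[r] = 0.099284, running G = 0.838914
t=4: π = [0.2453, 0.2565, 0.2000, 0.2982], E[r] = 0.1881, γ^t·E[r] = 0.077026, running G = 0.915939
t=5: π = [0.2453, 0.2566, 0.2000, 0.2981], E[r] = 0.1887, γ^t·E[r] = 0.061821, running G = 0.977760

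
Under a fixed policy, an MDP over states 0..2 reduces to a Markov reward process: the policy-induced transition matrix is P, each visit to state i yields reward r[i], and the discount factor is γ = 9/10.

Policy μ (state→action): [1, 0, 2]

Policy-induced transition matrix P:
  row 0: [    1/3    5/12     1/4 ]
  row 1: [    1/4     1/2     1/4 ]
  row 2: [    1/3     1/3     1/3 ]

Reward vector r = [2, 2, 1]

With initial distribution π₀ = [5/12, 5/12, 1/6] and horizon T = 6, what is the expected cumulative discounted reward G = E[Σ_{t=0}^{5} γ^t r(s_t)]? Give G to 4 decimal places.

t=0: π = [0.4167, 0.4167, 0.1667], E[r] = 1.8333, γ^t·E[r] = 1.833333, running G = 1.833333
t=1: π = [0.2986, 0.4375, 0.2639], E[r] = 1.7361, γ^t·E[r] = 1.562500, running G = 3.395833
t=2: π = [0.2969, 0.4311, 0.2720], E[r] = 1.7280, γ^t·E[r] = 1.399688, running G = 4.795521
t=3: π = [0.2974, 0.4299, 0.2727], E[r] = 1.7273, γ^t·E[r] = 1.259227, running G = 6.054747
t=4: π = [0.2975, 0.4298, 0.2727], E[r] = 1.7273, γ^t·E[r] = 1.133267, running G = 7.188014
t=5: π = [0.2975, 0.4298, 0.2727], E[r] = 1.7273, γ^t·E[r] = 1.019938, running G = 8.207952

G = 8.2080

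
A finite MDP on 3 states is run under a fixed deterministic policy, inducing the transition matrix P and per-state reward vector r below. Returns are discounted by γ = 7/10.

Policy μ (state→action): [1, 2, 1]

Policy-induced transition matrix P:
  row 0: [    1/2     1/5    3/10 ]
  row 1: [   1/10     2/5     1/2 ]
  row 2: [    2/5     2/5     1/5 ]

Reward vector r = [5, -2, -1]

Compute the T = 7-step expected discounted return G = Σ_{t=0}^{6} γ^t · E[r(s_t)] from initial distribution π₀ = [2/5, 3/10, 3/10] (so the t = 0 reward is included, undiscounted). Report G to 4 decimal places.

G = 2.5748

t=0: π = [0.4000, 0.3000, 0.3000], E[r] = 1.1000, γ^t·E[r] = 1.100000, running G = 1.100000
t=1: π = [0.3500, 0.3200, 0.3300], E[r] = 0.7800, γ^t·E[r] = 0.546000, running G = 1.646000
t=2: π = [0.3390, 0.3300, 0.3310], E[r] = 0.7040, γ^t·E[r] = 0.344960, running G = 1.990960
t=3: π = [0.3349, 0.3322, 0.3329], E[r] = 0.6772, γ^t·E[r] = 0.232280, running G = 2.223240
t=4: π = [0.3338, 0.3330, 0.3332], E[r] = 0.6700, γ^t·E[r] = 0.160857, running G = 2.384097
t=5: π = [0.3335, 0.3332, 0.3333], E[r] = 0.6676, γ^t·E[r] = 0.112208, running G = 2.496305
t=6: π = [0.3334, 0.3333, 0.3333], E[r] = 0.6670, γ^t·E[r] = 0.078467, running G = 2.574772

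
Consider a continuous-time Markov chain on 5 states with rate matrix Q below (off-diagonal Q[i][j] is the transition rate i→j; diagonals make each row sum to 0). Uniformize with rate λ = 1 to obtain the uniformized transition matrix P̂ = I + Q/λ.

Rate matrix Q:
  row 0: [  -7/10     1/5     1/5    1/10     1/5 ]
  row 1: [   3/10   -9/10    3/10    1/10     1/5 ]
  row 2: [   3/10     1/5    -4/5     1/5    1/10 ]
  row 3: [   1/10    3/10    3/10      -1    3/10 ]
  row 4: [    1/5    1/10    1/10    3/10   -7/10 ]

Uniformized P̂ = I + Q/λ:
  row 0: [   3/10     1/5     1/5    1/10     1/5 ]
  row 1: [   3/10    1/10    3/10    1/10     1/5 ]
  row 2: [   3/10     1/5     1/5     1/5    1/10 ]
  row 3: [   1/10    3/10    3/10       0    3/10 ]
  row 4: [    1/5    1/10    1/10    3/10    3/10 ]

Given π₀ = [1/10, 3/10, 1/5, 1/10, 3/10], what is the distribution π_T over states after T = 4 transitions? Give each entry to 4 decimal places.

π = [0.2485, 0.1759, 0.2109, 0.1492, 0.2154]

t=0: π = [0.1000, 0.3000, 0.2000, 0.1000, 0.3000]
t=1: π = [0.2500, 0.1500, 0.2100, 0.1700, 0.2200]
t=2: π = [0.2440, 0.1800, 0.2100, 0.1480, 0.2180]
t=3: π = [0.2486, 0.1750, 0.2110, 0.1498, 0.2156]
t=4: π = [0.2485, 0.1759, 0.2109, 0.1492, 0.2154]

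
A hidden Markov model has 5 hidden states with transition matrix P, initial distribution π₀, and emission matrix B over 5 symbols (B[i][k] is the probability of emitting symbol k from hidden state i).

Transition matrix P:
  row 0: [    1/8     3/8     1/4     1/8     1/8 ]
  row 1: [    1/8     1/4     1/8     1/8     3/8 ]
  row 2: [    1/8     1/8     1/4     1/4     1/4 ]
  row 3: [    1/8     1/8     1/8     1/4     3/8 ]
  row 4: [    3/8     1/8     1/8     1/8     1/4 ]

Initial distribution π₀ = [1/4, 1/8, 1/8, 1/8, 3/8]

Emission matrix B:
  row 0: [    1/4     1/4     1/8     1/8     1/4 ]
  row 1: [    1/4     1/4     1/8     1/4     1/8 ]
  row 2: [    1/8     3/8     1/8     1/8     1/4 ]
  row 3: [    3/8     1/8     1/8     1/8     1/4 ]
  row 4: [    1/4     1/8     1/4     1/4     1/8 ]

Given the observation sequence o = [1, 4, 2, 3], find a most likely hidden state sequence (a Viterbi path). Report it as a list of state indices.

t=0: δ = [6.250e-02, 3.125e-02, 4.688e-02, 1.562e-02, 4.688e-02]  (obs o_0=1)
t=1: δ = [4.395e-03, 2.930e-03, 3.906e-03, 2.930e-03, 1.465e-03]  ψ = [4, 0, 0, 2, 1]  (obs o_1=4)
t=2: δ = [6.866e-05, 2.060e-04, 1.373e-04, 1.221e-04, 2.747e-04]  ψ = [0, 0, 0, 2, 1]  (obs o_2=2)
t=3: δ = [1.287e-05, 1.287e-05, 4.292e-06, 4.292e-06, 1.931e-05]  ψ = [4, 1, 2, 2, 1]  (obs o_3=3)
backtrack: best end state = 4; path = [4, 0, 1, 4]

path = [4, 0, 1, 4]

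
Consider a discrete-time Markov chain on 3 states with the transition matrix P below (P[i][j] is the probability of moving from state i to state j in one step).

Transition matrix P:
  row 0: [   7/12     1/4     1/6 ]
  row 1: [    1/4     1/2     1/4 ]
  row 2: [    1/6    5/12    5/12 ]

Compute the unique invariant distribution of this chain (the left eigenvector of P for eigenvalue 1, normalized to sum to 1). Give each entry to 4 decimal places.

Balance equations π_j = Σ_i π_i·P[i][j]:
  π_0 = 7/12·π_0 + 1/4·π_1 + 1/6·π_2
  π_1 = 1/4·π_0 + 1/2·π_1 + 5/12·π_2
  normalize: π_0 + π_1 + π_2 = 1
Solving the linear system gives exactly π = [27/79, 31/79, 21/79].

π = [0.3418, 0.3924, 0.2658]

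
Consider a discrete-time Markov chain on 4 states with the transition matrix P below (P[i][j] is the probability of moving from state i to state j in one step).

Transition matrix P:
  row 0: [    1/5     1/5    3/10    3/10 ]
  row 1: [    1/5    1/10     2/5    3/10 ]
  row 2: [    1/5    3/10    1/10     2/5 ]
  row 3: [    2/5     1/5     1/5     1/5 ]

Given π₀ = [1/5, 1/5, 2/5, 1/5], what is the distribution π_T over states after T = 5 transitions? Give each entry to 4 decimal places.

t=0: π = [0.2000, 0.2000, 0.4000, 0.2000]
t=1: π = [0.2400, 0.2200, 0.2200, 0.3200]
t=2: π = [0.2640, 0.2000, 0.2460, 0.2900]
t=3: π = [0.2580, 0.2046, 0.2418, 0.2956]
t=4: π = [0.2591, 0.2037, 0.2425, 0.2946]
t=5: π = [0.2589, 0.2039, 0.2424, 0.2948]

π = [0.2589, 0.2039, 0.2424, 0.2948]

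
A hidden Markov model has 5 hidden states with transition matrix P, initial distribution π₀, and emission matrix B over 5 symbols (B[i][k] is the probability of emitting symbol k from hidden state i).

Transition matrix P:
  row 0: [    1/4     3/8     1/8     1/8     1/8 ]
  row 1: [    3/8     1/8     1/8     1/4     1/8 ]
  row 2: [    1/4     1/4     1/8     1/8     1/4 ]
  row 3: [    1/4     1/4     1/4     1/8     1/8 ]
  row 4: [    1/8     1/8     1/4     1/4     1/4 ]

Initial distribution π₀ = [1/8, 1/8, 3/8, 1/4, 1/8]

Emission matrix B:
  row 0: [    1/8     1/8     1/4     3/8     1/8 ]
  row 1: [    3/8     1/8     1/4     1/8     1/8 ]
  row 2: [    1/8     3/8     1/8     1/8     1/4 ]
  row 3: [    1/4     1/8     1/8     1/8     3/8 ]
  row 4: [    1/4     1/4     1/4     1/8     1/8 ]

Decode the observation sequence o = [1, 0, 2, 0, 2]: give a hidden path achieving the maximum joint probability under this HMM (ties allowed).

path = [2, 1, 0, 1, 0]

t=0: δ = [1.562e-02, 1.562e-02, 1.406e-01, 3.125e-02, 3.125e-02]  (obs o_0=1)
t=1: δ = [4.395e-03, 1.318e-02, 2.197e-03, 4.395e-03, 8.789e-03]  ψ = [2, 2, 2, 2, 2]  (obs o_1=0)
t=2: δ = [1.236e-03, 4.120e-04, 2.747e-04, 4.120e-04, 5.493e-04]  ψ = [1, 0, 4, 1, 4]  (obs o_2=2)
t=3: δ = [3.862e-05, 1.738e-04, 1.931e-05, 3.862e-05, 3.862e-05]  ψ = [0, 0, 0, 0, 0]  (obs o_3=0)
t=4: δ = [1.629e-05, 5.431e-06, 2.716e-06, 5.431e-06, 5.431e-06]  ψ = [1, 1, 1, 1, 1]  (obs o_4=2)
backtrack: best end state = 0; path = [2, 1, 0, 1, 0]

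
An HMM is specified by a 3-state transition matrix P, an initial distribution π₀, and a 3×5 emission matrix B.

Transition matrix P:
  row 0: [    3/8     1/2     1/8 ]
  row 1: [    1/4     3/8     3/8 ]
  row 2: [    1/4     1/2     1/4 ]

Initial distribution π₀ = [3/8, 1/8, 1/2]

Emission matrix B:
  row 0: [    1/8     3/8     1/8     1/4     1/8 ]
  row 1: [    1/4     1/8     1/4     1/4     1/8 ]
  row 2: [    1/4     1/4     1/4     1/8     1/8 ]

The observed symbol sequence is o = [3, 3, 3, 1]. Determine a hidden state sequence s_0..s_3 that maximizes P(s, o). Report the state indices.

t=0: δ = [9.375e-02, 3.125e-02, 6.250e-02]  (obs o_0=3)
t=1: δ = [8.789e-03, 1.172e-02, 1.953e-03]  ψ = [0, 0, 2]  (obs o_1=3)
t=2: δ = [8.240e-04, 1.099e-03, 5.493e-04]  ψ = [0, 0, 1]  (obs o_2=3)
t=3: δ = [1.159e-04, 5.150e-05, 1.030e-04]  ψ = [0, 0, 1]  (obs o_3=1)
backtrack: best end state = 0; path = [0, 0, 0, 0]

path = [0, 0, 0, 0]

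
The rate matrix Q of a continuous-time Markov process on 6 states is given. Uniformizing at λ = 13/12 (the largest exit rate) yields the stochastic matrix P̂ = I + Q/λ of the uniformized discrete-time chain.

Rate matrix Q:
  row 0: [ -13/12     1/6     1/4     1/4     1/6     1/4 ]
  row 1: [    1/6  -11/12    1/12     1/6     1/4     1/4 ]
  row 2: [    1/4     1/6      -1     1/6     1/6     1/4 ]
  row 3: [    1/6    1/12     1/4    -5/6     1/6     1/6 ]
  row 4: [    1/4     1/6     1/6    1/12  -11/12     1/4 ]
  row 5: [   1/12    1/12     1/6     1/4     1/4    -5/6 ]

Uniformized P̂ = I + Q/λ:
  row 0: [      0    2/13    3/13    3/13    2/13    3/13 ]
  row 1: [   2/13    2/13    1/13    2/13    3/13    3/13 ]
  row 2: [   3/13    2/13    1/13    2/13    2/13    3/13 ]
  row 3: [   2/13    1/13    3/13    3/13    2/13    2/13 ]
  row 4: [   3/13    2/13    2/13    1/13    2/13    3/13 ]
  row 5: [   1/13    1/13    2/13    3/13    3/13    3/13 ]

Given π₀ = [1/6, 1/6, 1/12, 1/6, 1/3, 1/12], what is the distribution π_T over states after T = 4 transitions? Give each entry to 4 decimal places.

π = [0.1413, 0.1232, 0.1571, 0.1815, 0.1800, 0.2168]

t=0: π = [0.1667, 0.1667, 0.0833, 0.1667, 0.3333, 0.0833]
t=1: π = [0.1538, 0.1346, 0.1603, 0.1603, 0.1731, 0.2179]
t=2: π = [0.1391, 0.1248, 0.1553, 0.1815, 0.1810, 0.2184]
t=3: π = [0.1415, 0.1231, 0.1570, 0.1814, 0.1802, 0.2168]
t=4: π = [0.1413, 0.1232, 0.1571, 0.1815, 0.1800, 0.2168]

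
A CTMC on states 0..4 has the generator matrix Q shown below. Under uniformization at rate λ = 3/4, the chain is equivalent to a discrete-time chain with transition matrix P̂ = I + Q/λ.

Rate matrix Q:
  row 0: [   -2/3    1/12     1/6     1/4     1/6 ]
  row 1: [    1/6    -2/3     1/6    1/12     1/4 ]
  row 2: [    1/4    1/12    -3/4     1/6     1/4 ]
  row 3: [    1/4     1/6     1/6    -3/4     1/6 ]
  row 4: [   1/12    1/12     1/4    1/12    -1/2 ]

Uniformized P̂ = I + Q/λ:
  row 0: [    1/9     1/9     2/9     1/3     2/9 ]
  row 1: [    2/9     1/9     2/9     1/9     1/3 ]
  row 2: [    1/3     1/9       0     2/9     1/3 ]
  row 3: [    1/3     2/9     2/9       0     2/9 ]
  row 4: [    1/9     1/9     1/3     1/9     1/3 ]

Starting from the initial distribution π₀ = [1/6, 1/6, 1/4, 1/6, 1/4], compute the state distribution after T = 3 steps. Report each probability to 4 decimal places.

π = [0.2091, 0.1294, 0.2075, 0.1616, 0.2924]

t=0: π = [0.1667, 0.1667, 0.2500, 0.1667, 0.2500]
t=1: π = [0.2222, 0.1296, 0.1944, 0.1574, 0.2963]
t=2: π = [0.2037, 0.1286, 0.2119, 0.1646, 0.2912]
t=3: π = [0.2091, 0.1294, 0.2075, 0.1616, 0.2924]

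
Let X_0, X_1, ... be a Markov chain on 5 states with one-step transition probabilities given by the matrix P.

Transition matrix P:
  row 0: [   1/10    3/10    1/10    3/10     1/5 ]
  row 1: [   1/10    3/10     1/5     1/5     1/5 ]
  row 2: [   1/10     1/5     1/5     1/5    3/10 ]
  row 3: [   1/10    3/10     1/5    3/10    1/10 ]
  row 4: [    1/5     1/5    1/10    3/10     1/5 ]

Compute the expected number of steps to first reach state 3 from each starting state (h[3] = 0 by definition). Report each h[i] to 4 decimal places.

First-step conditioning: h[3] = 0; for i ≠ 3, h[i] = 1 + Σ_k P[i][k]·h[k].
  h[0] = 1 + 1/10·h[0] + 3/10·h[1] + 1/10·h[2] + 1/5·h[4]
  h[1] = 1 + 1/10·h[0] + 3/10·h[1] + 1/5·h[2] + 1/5·h[4]
  h[2] = 1 + 1/10·h[0] + 1/5·h[1] + 1/5·h[2] + 3/10·h[4]
  h[4] = 1 + 1/5·h[0] + 1/5·h[1] + 1/10·h[2] + 1/5·h[4]
Solving the 4×4 linear system over states ≠ 3 gives exactly h = [4555/1182, 1685/394, 2500/591, 0, 4505/1182] (h[3] = 0 is the target).

h = [3.8536, 4.2766, 4.2301, 0.0000, 3.8113]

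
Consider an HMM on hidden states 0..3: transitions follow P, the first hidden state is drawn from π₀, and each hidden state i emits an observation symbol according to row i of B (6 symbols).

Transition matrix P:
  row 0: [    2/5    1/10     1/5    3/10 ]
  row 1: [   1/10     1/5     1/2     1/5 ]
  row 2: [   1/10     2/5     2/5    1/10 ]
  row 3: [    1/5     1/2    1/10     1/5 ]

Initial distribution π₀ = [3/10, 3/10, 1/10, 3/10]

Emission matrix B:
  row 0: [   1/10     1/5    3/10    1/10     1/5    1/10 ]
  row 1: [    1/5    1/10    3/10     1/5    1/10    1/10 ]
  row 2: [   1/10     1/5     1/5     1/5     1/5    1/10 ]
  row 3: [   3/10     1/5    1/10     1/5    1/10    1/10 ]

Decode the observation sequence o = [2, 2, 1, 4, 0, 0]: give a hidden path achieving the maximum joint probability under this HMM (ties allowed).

path = [0, 0, 0, 0, 3, 1]

t=0: δ = [9.000e-02, 9.000e-02, 2.000e-02, 3.000e-02]  (obs o_0=2)
t=1: δ = [1.080e-02, 5.400e-03, 9.000e-03, 2.700e-03]  ψ = [0, 1, 1, 0]  (obs o_1=2)
t=2: δ = [8.640e-04, 3.600e-04, 7.200e-04, 6.480e-04]  ψ = [0, 2, 2, 0]  (obs o_2=1)
t=3: δ = [6.912e-05, 3.240e-05, 5.760e-05, 2.592e-05]  ψ = [0, 3, 2, 0]  (obs o_3=4)
t=4: δ = [2.765e-06, 4.608e-06, 2.304e-06, 6.221e-06]  ψ = [0, 2, 2, 0]  (obs o_4=0)
t=5: δ = [1.244e-07, 6.221e-07, 2.304e-07, 3.732e-07]  ψ = [3, 3, 1, 3]  (obs o_5=0)
backtrack: best end state = 1; path = [0, 0, 0, 0, 3, 1]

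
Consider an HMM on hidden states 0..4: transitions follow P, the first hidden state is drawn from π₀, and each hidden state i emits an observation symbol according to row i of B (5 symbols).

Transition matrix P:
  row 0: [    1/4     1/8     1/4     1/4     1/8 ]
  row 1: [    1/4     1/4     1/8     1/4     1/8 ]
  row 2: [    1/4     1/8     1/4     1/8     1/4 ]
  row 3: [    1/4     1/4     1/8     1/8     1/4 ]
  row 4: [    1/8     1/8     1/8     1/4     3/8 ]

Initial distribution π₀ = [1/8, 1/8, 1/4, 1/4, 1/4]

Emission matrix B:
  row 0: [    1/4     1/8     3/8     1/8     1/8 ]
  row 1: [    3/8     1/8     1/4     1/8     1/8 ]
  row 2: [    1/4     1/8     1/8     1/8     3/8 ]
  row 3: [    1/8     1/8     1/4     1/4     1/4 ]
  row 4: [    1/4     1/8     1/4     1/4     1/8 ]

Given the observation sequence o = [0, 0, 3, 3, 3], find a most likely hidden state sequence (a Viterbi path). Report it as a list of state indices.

t=0: δ = [3.125e-02, 4.688e-02, 6.250e-02, 3.125e-02, 6.250e-02]  (obs o_0=0)
t=1: δ = [3.906e-03, 4.395e-03, 3.906e-03, 1.953e-03, 5.859e-03]  ψ = [2, 1, 2, 4, 4]  (obs o_1=0)
t=2: δ = [1.373e-04, 1.373e-04, 1.221e-04, 3.662e-04, 5.493e-04]  ψ = [1, 1, 0, 4, 4]  (obs o_2=3)
t=3: δ = [1.144e-05, 1.144e-05, 8.583e-06, 3.433e-05, 5.150e-05]  ψ = [3, 3, 4, 4, 4]  (obs o_3=3)
t=4: δ = [1.073e-06, 1.073e-06, 8.047e-07, 3.219e-06, 4.828e-06]  ψ = [3, 3, 4, 4, 4]  (obs o_4=3)
backtrack: best end state = 4; path = [4, 4, 4, 4, 4]

path = [4, 4, 4, 4, 4]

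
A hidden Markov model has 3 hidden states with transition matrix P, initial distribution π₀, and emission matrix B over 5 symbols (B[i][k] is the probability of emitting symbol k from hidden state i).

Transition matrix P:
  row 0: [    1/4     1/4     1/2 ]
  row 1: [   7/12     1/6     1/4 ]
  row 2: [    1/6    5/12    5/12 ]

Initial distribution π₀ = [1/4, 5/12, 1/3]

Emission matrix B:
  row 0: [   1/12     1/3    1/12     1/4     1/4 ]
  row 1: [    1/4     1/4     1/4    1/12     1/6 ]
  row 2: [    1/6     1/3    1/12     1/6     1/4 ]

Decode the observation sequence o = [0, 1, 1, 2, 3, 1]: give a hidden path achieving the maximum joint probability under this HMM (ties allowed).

t=0: δ = [2.083e-02, 1.042e-01, 5.556e-02]  (obs o_0=0)
t=1: δ = [2.025e-02, 5.787e-03, 8.681e-03]  ψ = [1, 2, 1]  (obs o_1=1)
t=2: δ = [1.688e-03, 1.266e-03, 3.376e-03]  ψ = [0, 0, 0]  (obs o_2=1)
t=3: δ = [6.154e-05, 3.516e-04, 1.172e-04]  ψ = [1, 2, 2]  (obs o_3=2)
t=4: δ = [5.128e-05, 4.884e-06, 1.465e-05]  ψ = [1, 1, 1]  (obs o_4=3)
t=5: δ = [4.273e-06, 3.205e-06, 8.547e-06]  ψ = [0, 0, 0]  (obs o_5=1)
backtrack: best end state = 2; path = [1, 0, 2, 1, 0, 2]

path = [1, 0, 2, 1, 0, 2]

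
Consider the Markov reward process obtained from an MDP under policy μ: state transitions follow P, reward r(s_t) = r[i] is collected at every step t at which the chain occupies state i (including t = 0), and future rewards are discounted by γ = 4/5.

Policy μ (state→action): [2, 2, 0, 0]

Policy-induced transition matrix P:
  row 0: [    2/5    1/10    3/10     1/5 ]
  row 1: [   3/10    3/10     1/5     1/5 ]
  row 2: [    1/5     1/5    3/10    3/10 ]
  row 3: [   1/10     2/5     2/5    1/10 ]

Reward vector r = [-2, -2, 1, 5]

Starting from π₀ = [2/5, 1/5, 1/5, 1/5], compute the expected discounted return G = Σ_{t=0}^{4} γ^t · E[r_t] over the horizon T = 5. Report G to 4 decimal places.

t=0: π = [0.4000, 0.2000, 0.2000, 0.2000], E[r] = 0.0000, γ^t·E[r] = 0.000000, running G = 0.000000
t=1: π = [0.2800, 0.2200, 0.3000, 0.2000], E[r] = 0.3000, γ^t·E[r] = 0.240000, running G = 0.240000
t=2: π = [0.2580, 0.2340, 0.2980, 0.2100], E[r] = 0.3640, γ^t·E[r] = 0.232960, running G = 0.472960
t=3: π = [0.2540, 0.2396, 0.2976, 0.2088], E[r] = 0.3544, γ^t·E[r] = 0.181453, running G = 0.654413
t=4: π = [0.2539, 0.2403, 0.2969, 0.2089], E[r] = 0.3529, γ^t·E[r] = 0.144556, running G = 0.798969

G = 0.7990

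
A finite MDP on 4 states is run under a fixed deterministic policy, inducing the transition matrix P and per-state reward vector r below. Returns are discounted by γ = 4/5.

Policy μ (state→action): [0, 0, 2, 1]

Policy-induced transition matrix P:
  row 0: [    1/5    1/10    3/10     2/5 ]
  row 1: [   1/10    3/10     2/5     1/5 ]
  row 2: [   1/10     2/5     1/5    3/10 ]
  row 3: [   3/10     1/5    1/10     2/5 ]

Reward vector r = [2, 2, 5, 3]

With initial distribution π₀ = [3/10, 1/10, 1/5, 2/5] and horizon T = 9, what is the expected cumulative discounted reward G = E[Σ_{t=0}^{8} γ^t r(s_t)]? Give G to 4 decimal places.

t=0: π = [0.3000, 0.1000, 0.2000, 0.4000], E[r] = 3.0000, γ^t·E[r] = 3.000000, running G = 3.000000
t=1: π = [0.2100, 0.2200, 0.2100, 0.3600], E[r] = 2.9900, γ^t·E[r] = 2.392000, running G = 5.392000
t=2: π = [0.1930, 0.2430, 0.2290, 0.3350], E[r] = 3.0220, γ^t·E[r] = 1.934080, running G = 7.326080
t=3: π = [0.1863, 0.2508, 0.2344, 0.3285], E[r] = 3.0317, γ^t·E[r] = 1.552230, running G = 8.878310
t=4: π = [0.1843, 0.2533, 0.2359, 0.3264], E[r] = 3.0342, γ^t·E[r] = 1.242817, running G = 10.121127
t=5: π = [0.1837, 0.2541, 0.2365, 0.3257], E[r] = 3.0351, γ^t·E[r] = 0.994547, running G = 11.115674
t=6: π = [0.1835, 0.2543, 0.2366, 0.3255], E[r] = 3.0354, γ^t·E[r] = 0.795707, running G = 11.911381
t=7: π = [0.1835, 0.2544, 0.2367, 0.3255], E[r] = 3.0355, γ^t·E[r] = 0.636583, running G = 12.547964
t=8: π = [0.1834, 0.2544, 0.2367, 0.3255], E[r] = 3.0355, γ^t·E[r] = 0.509271, running G = 13.057235

G = 13.0572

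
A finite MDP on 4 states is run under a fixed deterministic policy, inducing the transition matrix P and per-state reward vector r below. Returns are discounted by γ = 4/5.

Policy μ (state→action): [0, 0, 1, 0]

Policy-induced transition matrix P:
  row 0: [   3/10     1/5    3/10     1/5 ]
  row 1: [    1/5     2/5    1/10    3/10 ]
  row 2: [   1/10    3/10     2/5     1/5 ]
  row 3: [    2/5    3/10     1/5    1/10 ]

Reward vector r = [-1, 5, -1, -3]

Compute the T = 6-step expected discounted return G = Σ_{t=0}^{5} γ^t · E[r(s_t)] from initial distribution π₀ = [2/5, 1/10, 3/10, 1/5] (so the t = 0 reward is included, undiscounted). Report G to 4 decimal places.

t=0: π = [0.4000, 0.1000, 0.3000, 0.2000], E[r] = -0.8000, γ^t·E[r] = -0.800000, running G = -0.800000
t=1: π = [0.2500, 0.2700, 0.2900, 0.1900], E[r] = 0.2400, γ^t·E[r] = 0.192000, running G = -0.608000
t=2: π = [0.2340, 0.3020, 0.2560, 0.2080], E[r] = 0.3960, γ^t·E[r] = 0.253440, running G = -0.354560
t=3: π = [0.2394, 0.3068, 0.2444, 0.2094], E[r] = 0.4220, γ^t·E[r] = 0.216064, running G = -0.138496
t=4: π = [0.2414, 0.3067, 0.2421, 0.2097], E[r] = 0.4210, γ^t·E[r] = 0.172425, running G = 0.033929
t=5: π = [0.2419, 0.3065, 0.2419, 0.2097], E[r] = 0.4198, γ^t·E[r] = 0.137565, running G = 0.171495

G = 0.1715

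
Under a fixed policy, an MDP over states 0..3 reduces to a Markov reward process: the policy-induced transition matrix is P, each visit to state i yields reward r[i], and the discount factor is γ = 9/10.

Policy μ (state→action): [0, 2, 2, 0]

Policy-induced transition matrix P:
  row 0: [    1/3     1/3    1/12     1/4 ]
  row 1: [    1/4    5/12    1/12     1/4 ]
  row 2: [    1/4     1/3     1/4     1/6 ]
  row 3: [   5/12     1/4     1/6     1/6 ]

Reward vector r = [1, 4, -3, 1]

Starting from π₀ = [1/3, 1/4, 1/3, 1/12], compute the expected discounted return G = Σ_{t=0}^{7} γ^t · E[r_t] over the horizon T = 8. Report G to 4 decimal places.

G = 7.5713

t=0: π = [0.3333, 0.2500, 0.3333, 0.0833], E[r] = 0.4167, γ^t·E[r] = 0.416667, running G = 0.416667
t=1: π = [0.2917, 0.3472, 0.1458, 0.2153], E[r] = 1.4583, γ^t·E[r] = 1.312500, running G = 1.729167
t=2: π = [0.3102, 0.3443, 0.1256, 0.2199], E[r] = 1.5307, γ^t·E[r] = 1.239844, running G = 2.969010
t=3: π = [0.3125, 0.3437, 0.1226, 0.2212], E[r] = 1.5408, γ^t·E[r] = 1.123207, running G = 4.092217
t=4: π = [0.3129, 0.3435, 0.1222, 0.2214], E[r] = 1.5418, γ^t·E[r] = 1.011593, running G = 5.103810
t=5: π = [0.3130, 0.3435, 0.1221, 0.2214], E[r] = 1.5420, γ^t·E[r] = 0.910515, running G = 6.014325
t=6: π = [0.3130, 0.3435, 0.1221, 0.2214], E[r] = 1.5420, γ^t·E[r] = 0.819473, running G = 6.833798
t=7: π = [0.3130, 0.3435, 0.1221, 0.2214], E[r] = 1.5420, γ^t·E[r] = 0.737526, running G = 7.571324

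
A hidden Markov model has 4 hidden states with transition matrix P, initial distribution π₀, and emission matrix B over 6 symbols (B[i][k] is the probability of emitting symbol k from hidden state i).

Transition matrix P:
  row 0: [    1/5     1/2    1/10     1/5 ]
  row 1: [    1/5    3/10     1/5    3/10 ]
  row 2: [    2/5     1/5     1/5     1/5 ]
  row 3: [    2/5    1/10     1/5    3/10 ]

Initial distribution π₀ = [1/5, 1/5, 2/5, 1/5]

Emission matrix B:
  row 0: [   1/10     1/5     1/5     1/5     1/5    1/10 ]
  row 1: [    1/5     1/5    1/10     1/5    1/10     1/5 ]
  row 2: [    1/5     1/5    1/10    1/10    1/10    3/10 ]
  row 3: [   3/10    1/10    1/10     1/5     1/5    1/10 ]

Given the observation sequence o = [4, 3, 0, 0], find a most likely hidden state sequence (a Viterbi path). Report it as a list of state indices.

path = [0, 1, 3, 3]

t=0: δ = [4.000e-02, 2.000e-02, 4.000e-02, 4.000e-02]  (obs o_0=4)
t=1: δ = [3.200e-03, 4.000e-03, 8.000e-04, 2.400e-03]  ψ = [2, 0, 2, 3]  (obs o_1=3)
t=2: δ = [9.600e-05, 3.200e-04, 1.600e-04, 3.600e-04]  ψ = [3, 0, 1, 1]  (obs o_2=0)
t=3: δ = [1.440e-05, 1.920e-05, 1.440e-05, 3.240e-05]  ψ = [3, 1, 3, 3]  (obs o_3=0)
backtrack: best end state = 3; path = [0, 1, 3, 3]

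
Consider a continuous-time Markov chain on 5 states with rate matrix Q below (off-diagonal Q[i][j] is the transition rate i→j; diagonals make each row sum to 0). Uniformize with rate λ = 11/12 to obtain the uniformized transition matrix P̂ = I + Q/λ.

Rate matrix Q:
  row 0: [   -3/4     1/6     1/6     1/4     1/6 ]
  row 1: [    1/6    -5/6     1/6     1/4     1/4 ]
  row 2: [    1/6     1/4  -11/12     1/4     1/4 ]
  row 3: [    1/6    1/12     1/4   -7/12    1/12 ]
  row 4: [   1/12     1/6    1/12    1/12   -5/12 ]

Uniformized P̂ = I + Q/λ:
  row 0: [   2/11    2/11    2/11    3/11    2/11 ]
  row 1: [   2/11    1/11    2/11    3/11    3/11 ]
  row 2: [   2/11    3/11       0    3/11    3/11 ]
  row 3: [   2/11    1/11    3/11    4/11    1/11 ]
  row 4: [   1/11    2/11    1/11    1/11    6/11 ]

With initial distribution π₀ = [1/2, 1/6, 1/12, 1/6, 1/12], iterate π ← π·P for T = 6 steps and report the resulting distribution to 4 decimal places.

t=0: π = [0.5000, 0.1667, 0.0833, 0.1667, 0.0833]
t=1: π = [0.1742, 0.1591, 0.1742, 0.2727, 0.2197]
t=2: π = [0.1618, 0.1584, 0.1550, 0.2576, 0.2672]
t=3: π = [0.1575, 0.1581, 0.1528, 0.2476, 0.2841]
t=4: π = [0.1560, 0.1588, 0.1507, 0.2436, 0.2909]
t=5: π = [0.1554, 0.1589, 0.1501, 0.2420, 0.2936]
t=6: π = [0.1551, 0.1590, 0.1498, 0.2413, 0.2947]

π = [0.1551, 0.1590, 0.1498, 0.2413, 0.2947]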